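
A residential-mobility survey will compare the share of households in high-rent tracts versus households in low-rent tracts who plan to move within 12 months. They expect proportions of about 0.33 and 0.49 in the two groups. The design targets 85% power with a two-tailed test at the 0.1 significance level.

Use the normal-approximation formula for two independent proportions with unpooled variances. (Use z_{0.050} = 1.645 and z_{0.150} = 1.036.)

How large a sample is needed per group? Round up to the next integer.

n = 133 per group

n = (z_{α/2} + z_β)² · [p₁(1−p₁) + p₂(1−p₂)] / (p₁ − p₂)²
  = (1.645 + 1.036)² · (0.33·0.67 + 0.49·0.51) / (-0.16)²
  = (2.681)² · (0.2211 + 0.2499) / 0.0256
  = 7.1878 · 0.4710 / 0.0256
  = 132.24
Round up → n = 133 per group.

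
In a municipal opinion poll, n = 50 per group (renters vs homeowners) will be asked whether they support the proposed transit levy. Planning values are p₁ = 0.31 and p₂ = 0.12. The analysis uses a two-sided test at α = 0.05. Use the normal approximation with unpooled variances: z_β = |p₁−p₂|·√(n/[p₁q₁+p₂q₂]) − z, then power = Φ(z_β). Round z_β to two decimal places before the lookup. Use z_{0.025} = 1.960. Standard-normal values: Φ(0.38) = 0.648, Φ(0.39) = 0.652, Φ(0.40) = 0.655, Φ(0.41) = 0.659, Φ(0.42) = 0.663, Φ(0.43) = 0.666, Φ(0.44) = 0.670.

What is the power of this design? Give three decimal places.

z_β = |p₁−p₂|·√(n/[p₁q₁+p₂q₂]) − z_{α/2}
    = 0.19 · √(50/0.3195) − 1.960
    = 0.19 · 12.5098 − 1.960
    = 2.3769 − 1.960 = 0.4169 → 0.42
Power = Φ(0.42) = 0.663.

Power ≈ 0.663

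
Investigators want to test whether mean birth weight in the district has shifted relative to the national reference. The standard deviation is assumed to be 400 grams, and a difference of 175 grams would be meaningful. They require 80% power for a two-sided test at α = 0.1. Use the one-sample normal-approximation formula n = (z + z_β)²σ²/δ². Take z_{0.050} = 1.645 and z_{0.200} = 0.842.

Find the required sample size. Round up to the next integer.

n = 33

n = (z_{α/2} + z_β)² · σ² / δ²
  = (1.645 + 0.842)² · 400² / 175²
  = 6.1852 · 160000 / 30625
  = 32.31
Round up → n = 33.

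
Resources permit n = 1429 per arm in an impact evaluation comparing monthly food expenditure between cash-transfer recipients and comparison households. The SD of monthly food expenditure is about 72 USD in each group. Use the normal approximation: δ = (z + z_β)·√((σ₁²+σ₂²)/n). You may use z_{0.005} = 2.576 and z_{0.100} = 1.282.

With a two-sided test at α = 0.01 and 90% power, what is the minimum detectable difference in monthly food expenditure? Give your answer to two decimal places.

δ = (z_{α/2} + z_β) · √((σ₁²+σ₂²)/n)
  = (2.576 + 1.282) · √(10368/1429)
  = 3.858 · √7.2554
  = 3.858 · 2.6936
  = 10.3919

Minimum detectable difference ≈ 10.39 USD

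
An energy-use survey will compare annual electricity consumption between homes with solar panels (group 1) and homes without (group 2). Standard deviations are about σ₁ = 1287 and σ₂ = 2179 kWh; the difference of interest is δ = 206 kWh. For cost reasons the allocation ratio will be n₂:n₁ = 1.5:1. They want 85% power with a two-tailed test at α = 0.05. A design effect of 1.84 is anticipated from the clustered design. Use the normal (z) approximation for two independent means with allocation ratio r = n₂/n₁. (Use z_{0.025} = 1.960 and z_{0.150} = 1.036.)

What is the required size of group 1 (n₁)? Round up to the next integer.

n₁ = (z_{α/2} + z_β)² · (σ₁² + σ₂²/r) / δ²
   = (1.960 + 1.036)² · (1287² + 2179²/1.5) / 206²
   = 8.9760 · (1656369 + 3165360.7) / 42436
   = 8.9760 · 4821729.7 / 42436
   = 1019.89
Design effect: 1.84 × 1019.89 = 1876.59.
Round up → n₁ = 1877; n₂ = r·n₁ = 1.5 × 1877 = 2816.

n₁ = 1877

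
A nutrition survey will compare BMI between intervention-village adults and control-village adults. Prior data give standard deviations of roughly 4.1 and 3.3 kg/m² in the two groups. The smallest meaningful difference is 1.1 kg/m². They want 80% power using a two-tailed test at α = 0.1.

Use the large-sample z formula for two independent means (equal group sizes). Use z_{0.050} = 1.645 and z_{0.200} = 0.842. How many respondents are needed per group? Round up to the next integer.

n = 142 per group

n = (z_{α/2} + z_β)² · (σ₁² + σ₂²) / δ²
  = (1.645 + 0.842)² · (4.1² + 3.3² = 27.7) / 1.1²
  = 6.1852 · 27.7 / 1.21
  = 141.59
Round up → n = 142 per group.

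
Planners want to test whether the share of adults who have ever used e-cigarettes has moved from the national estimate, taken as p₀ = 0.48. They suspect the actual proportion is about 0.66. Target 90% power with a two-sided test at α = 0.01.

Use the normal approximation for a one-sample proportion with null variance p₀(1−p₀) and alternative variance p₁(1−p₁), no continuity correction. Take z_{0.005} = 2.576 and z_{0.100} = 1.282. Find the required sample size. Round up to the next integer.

n = 111

n = [z_{α/2}·√(p₀q₀) + z_β·√(p₁q₁)]² / (p₁ − p₀)²
  = [2.576·√(0.48·0.52) + 1.282·√(0.66·0.34)]² / (0.18)²
  = [2.576·0.4996 + 1.282·0.4737]² / 0.0324
  = [1.8943]² / 0.0324
  = 110.75
Round up → n = 111.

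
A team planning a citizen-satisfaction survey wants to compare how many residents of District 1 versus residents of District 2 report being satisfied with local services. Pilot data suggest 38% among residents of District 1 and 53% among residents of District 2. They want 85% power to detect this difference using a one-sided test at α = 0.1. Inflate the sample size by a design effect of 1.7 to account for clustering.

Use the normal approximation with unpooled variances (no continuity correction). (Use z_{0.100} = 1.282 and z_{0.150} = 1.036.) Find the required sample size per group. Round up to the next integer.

n = 197 per group

n = (z_α + z_β)² · [p₁(1−p₁) + p₂(1−p₂)] / (p₁ − p₂)²
  = (1.282 + 1.036)² · (0.38·0.62 + 0.53·0.47) / (-0.15)²
  = (2.318)² · (0.2356 + 0.2491) / 0.0225
  = 5.3731 · 0.4847 / 0.0225
  = 115.75
Design effect: 1.7 × 115.75 = 196.77.
Round up → n = 197 per group.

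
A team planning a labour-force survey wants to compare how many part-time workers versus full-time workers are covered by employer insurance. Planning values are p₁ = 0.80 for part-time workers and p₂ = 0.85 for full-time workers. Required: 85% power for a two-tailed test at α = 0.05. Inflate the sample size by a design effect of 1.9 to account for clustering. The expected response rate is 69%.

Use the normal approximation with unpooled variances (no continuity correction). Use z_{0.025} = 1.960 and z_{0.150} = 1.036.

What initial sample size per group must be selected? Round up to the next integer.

n = 2843 per group

n = (z_{α/2} + z_β)² · [p₁(1−p₁) + p₂(1−p₂)] / (p₁ − p₂)²
  = (1.960 + 1.036)² · (0.80·0.20 + 0.85·0.15) / (-0.05)²
  = (2.996)² · (0.1600 + 0.1275) / 0.0025
  = 8.9760 · 0.2875 / 0.0025
  = 1032.24
Design effect: 1.9 × 1032.24 = 1961.26.
Adjust for 69% response: 1961.26 / 0.69 = 2842.41.
Round up → n = 2843 per group.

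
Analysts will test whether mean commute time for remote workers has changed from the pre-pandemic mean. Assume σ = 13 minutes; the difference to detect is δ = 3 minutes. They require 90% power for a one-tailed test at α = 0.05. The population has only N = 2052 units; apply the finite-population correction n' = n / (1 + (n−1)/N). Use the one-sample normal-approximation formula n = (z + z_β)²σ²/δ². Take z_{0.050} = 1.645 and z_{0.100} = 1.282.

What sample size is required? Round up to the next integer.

n = 150

n = (z_α + z_β)² · σ² / δ²
  = (1.645 + 1.282)² · 13² / 3²
  = 8.5673 · 169 / 9
  = 160.88
Finite-population correction (N = 2052): 160.88 / (1 + (160.88 − 1)/2052) = 149.25.
Round up → n = 150.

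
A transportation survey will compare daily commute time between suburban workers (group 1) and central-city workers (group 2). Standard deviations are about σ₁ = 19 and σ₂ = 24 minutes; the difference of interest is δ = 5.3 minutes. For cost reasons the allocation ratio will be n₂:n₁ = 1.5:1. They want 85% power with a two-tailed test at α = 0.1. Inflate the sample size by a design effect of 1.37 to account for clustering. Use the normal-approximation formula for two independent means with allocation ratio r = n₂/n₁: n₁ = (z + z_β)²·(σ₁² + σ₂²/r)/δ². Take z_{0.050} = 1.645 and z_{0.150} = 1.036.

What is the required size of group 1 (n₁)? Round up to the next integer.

n₁ = (z_{α/2} + z_β)² · (σ₁² + σ₂²/r) / δ²
   = (1.645 + 1.036)² · (19² + 24²/1.5) / 5.3²
   = 7.1878 · (361 + 384) / 28.09
   = 7.1878 · 745 / 28.09
   = 190.63
Design effect: 1.37 × 190.63 = 261.17.
Round up → n₁ = 262; n₂ = r·n₁ = 1.5 × 262 = 393.

n₁ = 262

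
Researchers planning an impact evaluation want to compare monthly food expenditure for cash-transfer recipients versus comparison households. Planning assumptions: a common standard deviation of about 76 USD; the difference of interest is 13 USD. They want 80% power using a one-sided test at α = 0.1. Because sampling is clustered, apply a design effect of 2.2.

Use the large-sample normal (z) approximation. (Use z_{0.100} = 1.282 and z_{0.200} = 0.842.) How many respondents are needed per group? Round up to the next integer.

n = (z_α + z_β)² · (σ₁² + σ₂²) / δ²
  = (1.282 + 0.842)² · (2·76² = 11552) / 13²
  = 4.5114 · 11552 / 169
  = 308.38
Design effect: 2.2 × 308.38 = 678.43.
Round up → n = 679 per group.

n = 679 per group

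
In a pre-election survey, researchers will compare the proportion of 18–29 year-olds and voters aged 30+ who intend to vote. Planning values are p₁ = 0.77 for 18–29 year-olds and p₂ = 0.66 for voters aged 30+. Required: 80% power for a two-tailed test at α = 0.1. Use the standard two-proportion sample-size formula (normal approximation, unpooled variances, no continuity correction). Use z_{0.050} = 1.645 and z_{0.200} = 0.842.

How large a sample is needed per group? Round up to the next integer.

n = 206 per group

n = (z_{α/2} + z_β)² · [p₁(1−p₁) + p₂(1−p₂)] / (p₁ − p₂)²
  = (1.645 + 0.842)² · (0.77·0.23 + 0.66·0.34) / (0.11)²
  = (2.487)² · (0.1771 + 0.2244) / 0.0121
  = 6.1852 · 0.4015 / 0.0121
  = 205.24
Round up → n = 206 per group.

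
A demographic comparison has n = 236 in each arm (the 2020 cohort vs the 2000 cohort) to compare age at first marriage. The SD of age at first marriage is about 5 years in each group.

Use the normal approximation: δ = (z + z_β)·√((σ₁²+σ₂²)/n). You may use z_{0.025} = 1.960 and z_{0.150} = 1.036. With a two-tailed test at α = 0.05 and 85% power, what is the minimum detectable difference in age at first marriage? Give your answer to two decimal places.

δ = (z_{α/2} + z_β) · √((σ₁²+σ₂²)/n)
  = (1.960 + 1.036) · √(50/236)
  = 2.996 · √0.21186
  = 2.996 · 0.4603
  = 1.3790

Minimum detectable difference ≈ 1.38 years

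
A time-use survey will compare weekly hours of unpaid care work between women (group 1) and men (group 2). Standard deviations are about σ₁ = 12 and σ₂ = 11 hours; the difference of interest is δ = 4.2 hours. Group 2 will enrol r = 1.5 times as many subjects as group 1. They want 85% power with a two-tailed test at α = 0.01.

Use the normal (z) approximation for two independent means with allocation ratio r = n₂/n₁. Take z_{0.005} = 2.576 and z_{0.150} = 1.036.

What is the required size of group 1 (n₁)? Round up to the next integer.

n₁ = 167

n₁ = (z_{α/2} + z_β)² · (σ₁² + σ₂²/r) / δ²
   = (2.576 + 1.036)² · (12² + 11²/1.5) / 4.2²
   = 13.0465 · (144 + 80.6667) / 17.64
   = 13.0465 · 224.6667 / 17.64
   = 166.16
Round up → n₁ = 167; n₂ = r·n₁ = 1.5 × 167 = 251.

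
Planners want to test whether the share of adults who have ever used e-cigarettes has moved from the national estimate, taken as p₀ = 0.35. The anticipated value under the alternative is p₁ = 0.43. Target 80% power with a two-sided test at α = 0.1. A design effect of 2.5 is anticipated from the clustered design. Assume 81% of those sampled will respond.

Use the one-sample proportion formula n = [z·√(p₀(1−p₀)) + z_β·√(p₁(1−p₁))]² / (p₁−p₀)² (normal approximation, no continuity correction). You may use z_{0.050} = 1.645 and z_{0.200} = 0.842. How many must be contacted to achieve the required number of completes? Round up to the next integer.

n = 697

n = [z_{α/2}·√(p₀q₀) + z_β·√(p₁q₁)]² / (p₁ − p₀)²
  = [1.645·√(0.35·0.65) + 0.842·√(0.43·0.57)]² / (0.08)²
  = [1.645·0.4770 + 0.842·0.4951]² / 0.0064
  = [1.2015]² / 0.0064
  = 225.55
Design effect: 2.5 × 225.55 = 563.88.
Adjust for 81% response: 563.88 / 0.81 = 696.15.
Round up → n = 697.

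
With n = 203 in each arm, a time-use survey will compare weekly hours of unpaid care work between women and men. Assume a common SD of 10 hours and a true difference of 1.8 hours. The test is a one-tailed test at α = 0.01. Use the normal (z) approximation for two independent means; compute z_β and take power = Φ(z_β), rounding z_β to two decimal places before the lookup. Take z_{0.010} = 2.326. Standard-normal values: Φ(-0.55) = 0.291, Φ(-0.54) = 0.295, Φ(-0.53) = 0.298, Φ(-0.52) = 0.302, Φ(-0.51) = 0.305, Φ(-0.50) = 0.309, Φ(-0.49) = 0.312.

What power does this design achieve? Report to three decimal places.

z_β = δ·√(n/(σ₁²+σ₂²)) − z_α
    = 1.8 · √(203/200) − 2.326
    = 1.8 · 1.00747 − 2.326
    = 1.8134 − 2.326 = -0.5126 → -0.51
Power = Φ(-0.51) = 0.305.

Power ≈ 0.305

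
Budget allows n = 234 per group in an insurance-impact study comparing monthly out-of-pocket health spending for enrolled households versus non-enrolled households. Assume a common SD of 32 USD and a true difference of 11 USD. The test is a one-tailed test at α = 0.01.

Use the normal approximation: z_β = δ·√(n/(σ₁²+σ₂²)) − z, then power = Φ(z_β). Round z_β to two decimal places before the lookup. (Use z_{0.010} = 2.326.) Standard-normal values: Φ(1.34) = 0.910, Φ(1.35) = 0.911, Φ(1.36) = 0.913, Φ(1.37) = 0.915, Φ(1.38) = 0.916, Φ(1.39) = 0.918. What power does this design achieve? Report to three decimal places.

Power ≈ 0.918

z_β = δ·√(n/(σ₁²+σ₂²)) − z_α
    = 11 · √(234/2048) − 2.326
    = 11 · 0.33802 − 2.326
    = 3.7182 − 2.326 = 1.3922 → 1.39
Power = Φ(1.39) = 0.918.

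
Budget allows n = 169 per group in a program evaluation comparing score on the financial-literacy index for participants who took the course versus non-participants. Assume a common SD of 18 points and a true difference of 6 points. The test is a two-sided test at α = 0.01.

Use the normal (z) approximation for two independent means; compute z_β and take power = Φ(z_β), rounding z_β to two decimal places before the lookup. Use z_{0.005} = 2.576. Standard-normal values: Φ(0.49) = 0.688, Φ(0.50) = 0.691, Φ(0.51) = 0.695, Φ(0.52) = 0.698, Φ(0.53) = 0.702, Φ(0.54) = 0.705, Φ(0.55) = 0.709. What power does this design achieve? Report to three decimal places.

z_β = δ·√(n/(σ₁²+σ₂²)) − z_{α/2}
    = 6 · √(169/648) − 2.576
    = 6 · 0.51069 − 2.576
    = 3.0641 − 2.576 = 0.4881 → 0.49
Power = Φ(0.49) = 0.688.

Power ≈ 0.688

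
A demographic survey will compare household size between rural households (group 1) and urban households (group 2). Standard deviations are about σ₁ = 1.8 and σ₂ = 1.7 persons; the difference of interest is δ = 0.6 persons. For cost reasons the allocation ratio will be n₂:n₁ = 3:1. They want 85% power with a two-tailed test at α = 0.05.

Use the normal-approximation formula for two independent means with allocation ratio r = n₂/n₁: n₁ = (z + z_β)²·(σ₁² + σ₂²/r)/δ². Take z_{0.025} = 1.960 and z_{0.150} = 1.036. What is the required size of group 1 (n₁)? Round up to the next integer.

n₁ = (z_{α/2} + z_β)² · (σ₁² + σ₂²/r) / δ²
   = (1.960 + 1.036)² · (1.8² + 1.7²/3) / 0.6²
   = 8.9760 · (3.24 + 0.96333) / 0.36
   = 8.9760 · 4.2033 / 0.36
   = 104.80
Round up → n₁ = 105; n₂ = r·n₁ = 3 × 105 = 315.

n₁ = 105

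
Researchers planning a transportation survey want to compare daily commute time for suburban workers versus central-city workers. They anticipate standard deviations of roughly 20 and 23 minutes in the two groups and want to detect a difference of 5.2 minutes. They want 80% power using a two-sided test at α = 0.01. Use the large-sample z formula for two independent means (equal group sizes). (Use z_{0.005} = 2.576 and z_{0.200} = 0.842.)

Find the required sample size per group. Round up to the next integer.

n = (z_{α/2} + z_β)² · (σ₁² + σ₂²) / δ²
  = (2.576 + 0.842)² · (20² + 23² = 929) / 5.2²
  = 11.6827 · 929 / 27.04
  = 401.38
Round up → n = 402 per group.

n = 402 per group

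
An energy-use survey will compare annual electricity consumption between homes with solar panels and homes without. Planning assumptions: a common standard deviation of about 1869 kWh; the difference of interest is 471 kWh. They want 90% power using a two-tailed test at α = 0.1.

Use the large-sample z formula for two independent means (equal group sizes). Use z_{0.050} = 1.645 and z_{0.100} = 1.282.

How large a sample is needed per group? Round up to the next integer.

n = (z_{α/2} + z_β)² · (σ₁² + σ₂²) / δ²
  = (1.645 + 1.282)² · (2·1869² = 6986322) / 471²
  = 8.5673 · 6986322 / 221841
  = 269.81
Round up → n = 270 per group.

n = 270 per group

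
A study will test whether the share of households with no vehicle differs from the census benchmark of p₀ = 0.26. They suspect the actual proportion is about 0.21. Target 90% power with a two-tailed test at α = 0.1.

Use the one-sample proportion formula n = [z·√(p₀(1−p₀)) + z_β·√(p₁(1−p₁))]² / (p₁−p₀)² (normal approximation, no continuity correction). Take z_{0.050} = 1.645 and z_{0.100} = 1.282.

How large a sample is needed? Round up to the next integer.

n = [z_{α/2}·√(p₀q₀) + z_β·√(p₁q₁)]² / (p₁ − p₀)²
  = [1.645·√(0.26·0.74) + 1.282·√(0.21·0.79)]² / (-0.05)²
  = [1.645·0.4386 + 1.282·0.4073]² / 0.0025
  = [1.2437]² / 0.0025
  = 618.74
Round up → n = 619.

n = 619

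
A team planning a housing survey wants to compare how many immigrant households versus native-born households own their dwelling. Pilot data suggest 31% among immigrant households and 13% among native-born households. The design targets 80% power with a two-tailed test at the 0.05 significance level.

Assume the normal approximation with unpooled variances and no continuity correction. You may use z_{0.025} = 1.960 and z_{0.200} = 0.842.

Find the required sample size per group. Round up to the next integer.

n = (z_{α/2} + z_β)² · [p₁(1−p₁) + p₂(1−p₂)] / (p₁ − p₂)²
  = (1.960 + 0.842)² · (0.31·0.69 + 0.13·0.87) / (0.18)²
  = (2.802)² · (0.2139 + 0.1131) / 0.0324
  = 7.8512 · 0.3270 / 0.0324
  = 79.24
Round up → n = 80 per group.

n = 80 per group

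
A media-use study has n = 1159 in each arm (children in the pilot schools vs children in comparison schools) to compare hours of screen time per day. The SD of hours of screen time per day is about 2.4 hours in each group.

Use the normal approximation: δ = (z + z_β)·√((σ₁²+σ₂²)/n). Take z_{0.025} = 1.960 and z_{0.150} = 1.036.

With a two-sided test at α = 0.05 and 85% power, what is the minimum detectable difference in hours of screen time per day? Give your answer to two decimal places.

δ = (z_{α/2} + z_β) · √((σ₁²+σ₂²)/n)
  = (1.960 + 1.036) · √(11.52/1159)
  = 2.996 · √0.00994
  = 2.996 · 0.0997
  = 0.2987

Minimum detectable difference ≈ 0.30 hours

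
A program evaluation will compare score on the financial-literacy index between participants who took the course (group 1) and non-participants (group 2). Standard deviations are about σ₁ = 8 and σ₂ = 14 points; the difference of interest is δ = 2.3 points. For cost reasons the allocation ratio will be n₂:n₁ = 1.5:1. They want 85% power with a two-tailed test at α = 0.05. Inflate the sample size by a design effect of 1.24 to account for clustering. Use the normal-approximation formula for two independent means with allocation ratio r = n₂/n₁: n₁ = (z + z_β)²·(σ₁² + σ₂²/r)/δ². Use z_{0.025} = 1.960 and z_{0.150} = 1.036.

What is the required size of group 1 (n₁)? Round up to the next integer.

n₁ = (z_{α/2} + z_β)² · (σ₁² + σ₂²/r) / δ²
   = (1.960 + 1.036)² · (8² + 14²/1.5) / 2.3²
   = 8.9760 · (64 + 130.6667) / 5.29
   = 8.9760 · 194.6667 / 5.29
   = 330.31
Design effect: 1.24 × 330.31 = 409.58.
Round up → n₁ = 410; n₂ = r·n₁ = 1.5 × 410 = 615.

n₁ = 410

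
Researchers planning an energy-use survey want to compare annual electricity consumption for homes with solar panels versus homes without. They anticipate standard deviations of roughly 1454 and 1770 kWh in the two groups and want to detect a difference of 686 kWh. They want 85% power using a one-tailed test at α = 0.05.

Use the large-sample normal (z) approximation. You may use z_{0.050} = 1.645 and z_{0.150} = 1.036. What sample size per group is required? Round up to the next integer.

n = 81 per group

n = (z_α + z_β)² · (σ₁² + σ₂²) / δ²
  = (1.645 + 1.036)² · (1454² + 1770² = 5247016) / 686²
  = 7.1878 · 5247016 / 470596
  = 80.14
Round up → n = 81 per group.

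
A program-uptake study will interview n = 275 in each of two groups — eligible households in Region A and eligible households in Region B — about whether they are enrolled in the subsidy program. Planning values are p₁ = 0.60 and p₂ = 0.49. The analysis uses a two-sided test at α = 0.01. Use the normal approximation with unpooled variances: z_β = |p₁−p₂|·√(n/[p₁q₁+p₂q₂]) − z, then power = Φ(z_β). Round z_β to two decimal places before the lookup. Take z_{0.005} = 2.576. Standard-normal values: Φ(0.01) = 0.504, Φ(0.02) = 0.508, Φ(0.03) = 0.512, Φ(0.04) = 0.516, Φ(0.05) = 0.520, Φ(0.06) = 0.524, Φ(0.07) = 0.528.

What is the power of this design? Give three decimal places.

z_β = |p₁−p₂|·√(n/[p₁q₁+p₂q₂]) − z_{α/2}
    = 0.11 · √(275/0.4899) − 2.576
    = 0.11 · 23.6926 − 2.576
    = 2.6062 − 2.576 = 0.0302 → 0.03
Power = Φ(0.03) = 0.512.

Power ≈ 0.512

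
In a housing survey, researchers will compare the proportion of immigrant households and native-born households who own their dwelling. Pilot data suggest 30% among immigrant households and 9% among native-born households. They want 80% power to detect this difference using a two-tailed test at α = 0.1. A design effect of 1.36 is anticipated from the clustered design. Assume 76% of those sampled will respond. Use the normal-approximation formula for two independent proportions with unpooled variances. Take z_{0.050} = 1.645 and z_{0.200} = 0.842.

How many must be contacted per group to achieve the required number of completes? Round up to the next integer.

n = (z_{α/2} + z_β)² · [p₁(1−p₁) + p₂(1−p₂)] / (p₁ − p₂)²
  = (1.645 + 0.842)² · (0.30·0.70 + 0.09·0.91) / (0.21)²
  = (2.487)² · (0.2100 + 0.0819) / 0.0441
  = 6.1852 · 0.2919 / 0.0441
  = 40.94
Design effect: 1.36 × 40.94 = 55.68.
Adjust for 76% response: 55.68 / 0.76 = 73.26.
Round up → n = 74 per group.

n = 74 per group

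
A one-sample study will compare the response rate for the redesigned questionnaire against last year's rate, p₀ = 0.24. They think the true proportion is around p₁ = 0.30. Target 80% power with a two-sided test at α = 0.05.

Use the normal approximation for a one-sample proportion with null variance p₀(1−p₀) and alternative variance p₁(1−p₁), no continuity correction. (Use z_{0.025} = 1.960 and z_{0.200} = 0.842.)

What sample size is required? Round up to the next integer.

n = 416

n = [z_{α/2}·√(p₀q₀) + z_β·√(p₁q₁)]² / (p₁ − p₀)²
  = [1.960·√(0.24·0.76) + 0.842·√(0.30·0.70)]² / (0.06)²
  = [1.960·0.4271 + 0.842·0.4583]² / 0.0036
  = [1.2229]² / 0.0036
  = 415.44
Round up → n = 416.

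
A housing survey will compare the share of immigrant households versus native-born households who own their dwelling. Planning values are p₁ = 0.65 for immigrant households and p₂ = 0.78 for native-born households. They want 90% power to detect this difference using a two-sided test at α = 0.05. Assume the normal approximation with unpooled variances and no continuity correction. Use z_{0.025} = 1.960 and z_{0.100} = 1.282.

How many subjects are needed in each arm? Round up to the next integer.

n = 249 per group

n = (z_{α/2} + z_β)² · [p₁(1−p₁) + p₂(1−p₂)] / (p₁ − p₂)²
  = (1.960 + 1.282)² · (0.65·0.35 + 0.78·0.22) / (-0.13)²
  = (3.242)² · (0.2275 + 0.1716) / 0.0169
  = 10.5106 · 0.3991 / 0.0169
  = 248.21
Round up → n = 249 per group.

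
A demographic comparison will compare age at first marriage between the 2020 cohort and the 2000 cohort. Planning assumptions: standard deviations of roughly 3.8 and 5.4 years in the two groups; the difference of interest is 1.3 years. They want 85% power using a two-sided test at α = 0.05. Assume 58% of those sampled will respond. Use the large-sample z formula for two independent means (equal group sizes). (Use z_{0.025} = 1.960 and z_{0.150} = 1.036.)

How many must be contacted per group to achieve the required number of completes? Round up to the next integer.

n = 400 per group

n = (z_{α/2} + z_β)² · (σ₁² + σ₂²) / δ²
  = (1.960 + 1.036)² · (3.8² + 5.4² = 43.6) / 1.3²
  = 8.9760 · 43.6 / 1.69
  = 231.57
Adjust for 58% response: 231.57 / 0.58 = 399.26.
Round up → n = 400 per group.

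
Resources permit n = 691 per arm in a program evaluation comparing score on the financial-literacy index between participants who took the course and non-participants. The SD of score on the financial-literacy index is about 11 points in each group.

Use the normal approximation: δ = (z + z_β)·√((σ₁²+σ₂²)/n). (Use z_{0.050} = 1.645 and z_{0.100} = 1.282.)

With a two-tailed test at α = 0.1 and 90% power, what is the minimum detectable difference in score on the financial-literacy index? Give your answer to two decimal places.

Minimum detectable difference ≈ 1.73 points

δ = (z_{α/2} + z_β) · √((σ₁²+σ₂²)/n)
  = (1.645 + 1.282) · √(242/691)
  = 2.927 · √0.35022
  = 2.927 · 0.5918
  = 1.7322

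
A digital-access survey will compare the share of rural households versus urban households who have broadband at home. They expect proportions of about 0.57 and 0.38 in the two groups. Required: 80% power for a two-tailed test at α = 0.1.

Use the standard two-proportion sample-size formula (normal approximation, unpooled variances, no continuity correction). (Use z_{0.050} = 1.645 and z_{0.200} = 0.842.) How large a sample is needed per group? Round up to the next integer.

n = 83 per group

n = (z_{α/2} + z_β)² · [p₁(1−p₁) + p₂(1−p₂)] / (p₁ − p₂)²
  = (1.645 + 0.842)² · (0.57·0.43 + 0.38·0.62) / (0.19)²
  = (2.487)² · (0.2451 + 0.2356) / 0.0361
  = 6.1852 · 0.4807 / 0.0361
  = 82.36
Round up → n = 83 per group.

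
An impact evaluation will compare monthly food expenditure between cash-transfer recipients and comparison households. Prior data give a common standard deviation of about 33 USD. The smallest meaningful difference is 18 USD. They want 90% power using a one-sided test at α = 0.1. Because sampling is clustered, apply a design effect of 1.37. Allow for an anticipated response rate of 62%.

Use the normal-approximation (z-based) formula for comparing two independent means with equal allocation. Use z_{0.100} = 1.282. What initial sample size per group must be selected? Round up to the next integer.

n = (z_α + z_β)² · (σ₁² + σ₂²) / δ²
  = (1.282 + 1.282)² · (2·33² = 2178) / 18²
  = 6.5741 · 2178 / 324
  = 44.19
Design effect: 1.37 × 44.19 = 60.54.
Adjust for 62% response: 60.54 / 0.62 = 97.65.
Round up → n = 98 per group.

n = 98 per group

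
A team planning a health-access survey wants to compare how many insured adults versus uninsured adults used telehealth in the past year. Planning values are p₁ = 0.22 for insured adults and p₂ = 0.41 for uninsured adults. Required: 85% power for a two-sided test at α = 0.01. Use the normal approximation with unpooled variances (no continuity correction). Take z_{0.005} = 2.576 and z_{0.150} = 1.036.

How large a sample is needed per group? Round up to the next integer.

n = (z_{α/2} + z_β)² · [p₁(1−p₁) + p₂(1−p₂)] / (p₁ − p₂)²
  = (2.576 + 1.036)² · (0.22·0.78 + 0.41·0.59) / (-0.19)²
  = (3.612)² · (0.1716 + 0.2419) / 0.0361
  = 13.0465 · 0.4135 / 0.0361
  = 149.44
Round up → n = 150 per group.

n = 150 per group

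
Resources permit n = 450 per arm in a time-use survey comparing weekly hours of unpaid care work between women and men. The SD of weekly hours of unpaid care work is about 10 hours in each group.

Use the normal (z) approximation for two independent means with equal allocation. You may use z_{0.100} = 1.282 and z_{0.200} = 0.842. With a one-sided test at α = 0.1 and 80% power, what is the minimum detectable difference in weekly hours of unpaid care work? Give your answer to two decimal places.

Minimum detectable difference ≈ 1.42 hours

δ = (z_α + z_β) · √((σ₁²+σ₂²)/n)
  = (1.282 + 0.842) · √(200/450)
  = 2.124 · √0.44444
  = 2.124 · 0.6667
  = 1.4160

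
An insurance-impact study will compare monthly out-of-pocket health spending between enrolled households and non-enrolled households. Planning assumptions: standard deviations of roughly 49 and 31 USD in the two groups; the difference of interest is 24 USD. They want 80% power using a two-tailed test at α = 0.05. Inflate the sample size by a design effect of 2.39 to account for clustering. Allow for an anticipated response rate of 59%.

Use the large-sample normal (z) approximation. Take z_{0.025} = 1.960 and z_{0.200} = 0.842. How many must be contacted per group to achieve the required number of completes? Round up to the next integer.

n = (z_{α/2} + z_β)² · (σ₁² + σ₂²) / δ²
  = (1.960 + 0.842)² · (49² + 31² = 3362) / 24²
  = 7.8512 · 3362 / 576
  = 45.83
Design effect: 2.39 × 45.83 = 109.52.
Adjust for 59% response: 109.52 / 0.59 = 185.63.
Round up → n = 186 per group.

n = 186 per group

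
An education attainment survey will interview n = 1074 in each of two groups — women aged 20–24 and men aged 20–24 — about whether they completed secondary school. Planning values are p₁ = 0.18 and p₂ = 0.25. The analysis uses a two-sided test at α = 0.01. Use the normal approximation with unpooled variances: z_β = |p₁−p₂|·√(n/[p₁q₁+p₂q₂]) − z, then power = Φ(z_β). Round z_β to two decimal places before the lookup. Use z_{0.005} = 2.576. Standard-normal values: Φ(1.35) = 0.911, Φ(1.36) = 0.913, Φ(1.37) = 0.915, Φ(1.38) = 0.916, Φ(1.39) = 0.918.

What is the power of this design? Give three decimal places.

Power ≈ 0.918

z_β = |p₁−p₂|·√(n/[p₁q₁+p₂q₂]) − z_{α/2}
    = 0.07 · √(1074/0.3351) − 2.576
    = 0.07 · 56.6128 − 2.576
    = 3.9629 − 2.576 = 1.3869 → 1.39
Power = Φ(1.39) = 0.918.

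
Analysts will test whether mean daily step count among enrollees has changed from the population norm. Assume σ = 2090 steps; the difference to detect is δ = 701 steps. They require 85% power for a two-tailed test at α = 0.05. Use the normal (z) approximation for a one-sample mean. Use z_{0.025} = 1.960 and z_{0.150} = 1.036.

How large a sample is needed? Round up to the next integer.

n = (z_{α/2} + z_β)² · σ² / δ²
  = (1.960 + 1.036)² · 2090² / 701²
  = 8.9760 · 4368100 / 491401
  = 79.79
Round up → n = 80.

n = 80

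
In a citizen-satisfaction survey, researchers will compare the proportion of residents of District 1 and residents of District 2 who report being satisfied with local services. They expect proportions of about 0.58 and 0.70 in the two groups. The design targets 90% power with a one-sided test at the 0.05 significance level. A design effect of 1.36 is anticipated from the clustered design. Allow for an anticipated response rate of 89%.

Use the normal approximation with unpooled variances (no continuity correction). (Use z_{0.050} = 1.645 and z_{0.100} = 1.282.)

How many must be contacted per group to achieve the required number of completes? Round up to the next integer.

n = 413 per group

n = (z_α + z_β)² · [p₁(1−p₁) + p₂(1−p₂)] / (p₁ − p₂)²
  = (1.645 + 1.282)² · (0.58·0.42 + 0.70·0.30) / (-0.12)²
  = (2.927)² · (0.2436 + 0.2100) / 0.0144
  = 8.5673 · 0.4536 / 0.0144
  = 269.87
Design effect: 1.36 × 269.87 = 367.02.
Adjust for 89% response: 367.02 / 0.89 = 412.39.
Round up → n = 413 per group.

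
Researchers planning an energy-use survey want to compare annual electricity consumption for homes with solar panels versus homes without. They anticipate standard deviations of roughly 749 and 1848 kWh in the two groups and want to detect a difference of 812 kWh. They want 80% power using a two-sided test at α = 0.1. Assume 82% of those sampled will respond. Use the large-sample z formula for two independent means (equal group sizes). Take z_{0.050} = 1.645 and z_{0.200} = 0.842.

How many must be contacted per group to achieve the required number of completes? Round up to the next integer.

n = 46 per group

n = (z_{α/2} + z_β)² · (σ₁² + σ₂²) / δ²
  = (1.645 + 0.842)² · (749² + 1848² = 3976105) / 812²
  = 6.1852 · 3976105 / 659344
  = 37.30
Adjust for 82% response: 37.30 / 0.82 = 45.49.
Round up → n = 46 per group.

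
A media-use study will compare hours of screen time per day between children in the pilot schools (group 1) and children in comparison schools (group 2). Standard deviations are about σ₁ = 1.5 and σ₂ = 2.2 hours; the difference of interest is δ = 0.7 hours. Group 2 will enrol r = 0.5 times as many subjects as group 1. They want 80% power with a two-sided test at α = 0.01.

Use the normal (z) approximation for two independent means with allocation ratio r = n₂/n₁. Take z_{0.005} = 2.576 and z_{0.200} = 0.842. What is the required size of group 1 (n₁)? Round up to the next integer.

n₁ = (z_{α/2} + z_β)² · (σ₁² + σ₂²/r) / δ²
   = (2.576 + 0.842)² · (1.5² + 2.2²/0.5) / 0.7²
   = 11.6827 · (2.25 + 9.68) / 0.49
   = 11.6827 · 11.93 / 0.49
   = 284.44
Round up → n₁ = 285; n₂ = r·n₁ = 0.5 × 285 = 143.

n₁ = 285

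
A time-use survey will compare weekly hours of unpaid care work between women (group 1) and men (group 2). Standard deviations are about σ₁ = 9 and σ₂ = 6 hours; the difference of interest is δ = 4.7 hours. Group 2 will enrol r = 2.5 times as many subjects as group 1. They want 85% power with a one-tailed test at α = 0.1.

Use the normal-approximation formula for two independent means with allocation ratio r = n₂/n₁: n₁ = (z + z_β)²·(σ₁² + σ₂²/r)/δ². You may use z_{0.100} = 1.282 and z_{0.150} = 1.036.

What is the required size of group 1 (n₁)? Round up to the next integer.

n₁ = 24

n₁ = (z_α + z_β)² · (σ₁² + σ₂²/r) / δ²
   = (1.282 + 1.036)² · (9² + 6²/2.5) / 4.7²
   = 5.3731 · (81 + 14.4) / 22.09
   = 5.3731 · 95.4 / 22.09
   = 23.20
Round up → n₁ = 24; n₂ = r·n₁ = 2.5 × 24 = 60.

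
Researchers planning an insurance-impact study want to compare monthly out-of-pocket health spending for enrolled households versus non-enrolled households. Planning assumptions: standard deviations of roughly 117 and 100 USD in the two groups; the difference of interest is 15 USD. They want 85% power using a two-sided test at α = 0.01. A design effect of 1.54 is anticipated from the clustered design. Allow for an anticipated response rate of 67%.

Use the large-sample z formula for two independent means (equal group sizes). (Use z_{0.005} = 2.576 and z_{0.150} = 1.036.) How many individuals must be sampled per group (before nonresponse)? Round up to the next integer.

n = (z_{α/2} + z_β)² · (σ₁² + σ₂²) / δ²
  = (2.576 + 1.036)² · (117² + 100² = 23689) / 15²
  = 13.0465 · 23689 / 225
  = 1373.60
Design effect: 1.54 × 1373.60 = 2115.34.
Adjust for 67% response: 2115.34 / 0.67 = 3157.23.
Round up → n = 3158 per group.

n = 3158 per group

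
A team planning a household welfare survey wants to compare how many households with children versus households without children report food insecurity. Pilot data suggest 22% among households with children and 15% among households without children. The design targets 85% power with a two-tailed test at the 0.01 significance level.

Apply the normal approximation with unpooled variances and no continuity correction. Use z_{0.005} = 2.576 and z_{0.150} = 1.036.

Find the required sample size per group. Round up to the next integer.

n = 797 per group

n = (z_{α/2} + z_β)² · [p₁(1−p₁) + p₂(1−p₂)] / (p₁ − p₂)²
  = (2.576 + 1.036)² · (0.22·0.78 + 0.15·0.85) / (0.07)²
  = (3.612)² · (0.1716 + 0.1275) / 0.0049
  = 13.0465 · 0.2991 / 0.0049
  = 796.37
Round up → n = 797 per group.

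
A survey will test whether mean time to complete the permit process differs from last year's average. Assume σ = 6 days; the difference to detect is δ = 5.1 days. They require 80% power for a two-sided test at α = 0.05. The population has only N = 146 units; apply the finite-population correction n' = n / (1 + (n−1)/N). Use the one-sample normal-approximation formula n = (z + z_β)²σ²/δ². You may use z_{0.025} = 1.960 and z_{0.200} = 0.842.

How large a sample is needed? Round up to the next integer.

n = 11

n = (z_{α/2} + z_β)² · σ² / δ²
  = (1.960 + 0.842)² · 6² / 5.1²
  = 7.8512 · 36 / 26.01
  = 10.87
Finite-population correction (N = 146): 10.87 / (1 + (10.87 − 1)/146) = 10.18.
Round up → n = 11.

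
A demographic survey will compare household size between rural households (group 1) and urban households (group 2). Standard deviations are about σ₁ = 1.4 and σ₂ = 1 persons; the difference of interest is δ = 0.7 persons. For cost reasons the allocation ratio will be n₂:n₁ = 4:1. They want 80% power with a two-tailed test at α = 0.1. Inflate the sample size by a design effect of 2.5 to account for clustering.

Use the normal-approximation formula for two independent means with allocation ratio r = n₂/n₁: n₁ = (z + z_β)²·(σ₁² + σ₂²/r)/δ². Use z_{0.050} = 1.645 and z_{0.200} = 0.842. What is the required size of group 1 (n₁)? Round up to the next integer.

n₁ = 70

n₁ = (z_{α/2} + z_β)² · (σ₁² + σ₂²/r) / δ²
   = (1.645 + 0.842)² · (1.4² + 1²/4) / 0.7²
   = 6.1852 · (1.96 + 0.25) / 0.49
   = 6.1852 · 2.21 / 0.49
   = 27.90
Design effect: 2.5 × 27.90 = 69.74.
Round up → n₁ = 70; n₂ = r·n₁ = 4 × 70 = 280.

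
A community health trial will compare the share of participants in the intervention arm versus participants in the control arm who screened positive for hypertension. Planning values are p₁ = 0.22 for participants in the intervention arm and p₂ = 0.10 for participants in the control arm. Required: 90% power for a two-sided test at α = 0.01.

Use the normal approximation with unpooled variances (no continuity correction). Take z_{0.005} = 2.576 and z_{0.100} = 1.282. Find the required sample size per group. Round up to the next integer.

n = (z_{α/2} + z_β)² · [p₁(1−p₁) + p₂(1−p₂)] / (p₁ − p₂)²
  = (2.576 + 1.282)² · (0.22·0.78 + 0.10·0.90) / (0.12)²
  = (3.858)² · (0.1716 + 0.0900) / 0.0144
  = 14.8842 · 0.2616 / 0.0144
  = 270.40
Round up → n = 271 per group.

n = 271 per group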